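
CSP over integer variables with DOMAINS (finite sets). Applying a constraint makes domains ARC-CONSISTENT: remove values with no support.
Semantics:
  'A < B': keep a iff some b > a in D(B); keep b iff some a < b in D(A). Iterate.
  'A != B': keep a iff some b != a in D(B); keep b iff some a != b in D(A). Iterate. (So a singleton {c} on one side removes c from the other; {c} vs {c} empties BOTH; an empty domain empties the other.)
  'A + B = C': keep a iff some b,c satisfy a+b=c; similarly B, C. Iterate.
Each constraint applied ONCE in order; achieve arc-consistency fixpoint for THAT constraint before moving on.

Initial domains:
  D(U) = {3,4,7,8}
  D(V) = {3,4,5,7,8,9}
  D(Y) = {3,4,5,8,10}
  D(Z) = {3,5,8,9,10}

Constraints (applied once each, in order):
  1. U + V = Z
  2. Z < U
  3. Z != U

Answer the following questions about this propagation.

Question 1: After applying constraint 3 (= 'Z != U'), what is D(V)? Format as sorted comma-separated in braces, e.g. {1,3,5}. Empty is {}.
Constraint 1 (U + V = Z) on D(U)={3,4,7,8} D(V)={3,4,5,7,8,9} D(Z)={3,5,8,9,10}: U {3,4,7,8}->{3,4,7}; V {3,4,5,7,8,9}->{3,4,5,7}; Z {3,5,8,9,10}->{8,9,10}
Constraint 2 (Z < U) on D(Z)={8,9,10} D(U)={3,4,7}: Z {8,9,10}->{}; U {3,4,7}->{}
Constraint 3 (Z != U) on D(Z)={} D(U)={}: no change
So after constraint 3: D(V) = {3,4,5,7}

Answer: {3,4,5,7}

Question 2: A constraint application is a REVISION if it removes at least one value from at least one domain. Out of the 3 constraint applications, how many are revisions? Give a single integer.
Answer: 2

Derivation:
Constraint 1 (U + V = Z) on D(U)={3,4,7,8} D(V)={3,4,5,7,8,9} D(Z)={3,5,8,9,10}: U {3,4,7,8}->{3,4,7}; V {3,4,5,7,8,9}->{3,4,5,7}; Z {3,5,8,9,10}->{8,9,10} => REVISION
Constraint 2 (Z < U) on D(Z)={8,9,10} D(U)={3,4,7}: Z {8,9,10}->{}; U {3,4,7}->{} => REVISION
Constraint 3 (Z != U) on D(Z)={} D(U)={}: no change => not a revision
Total revisions = 2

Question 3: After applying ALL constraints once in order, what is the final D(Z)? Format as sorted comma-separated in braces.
Constraint 1 (U + V = Z) on D(U)={3,4,7,8} D(V)={3,4,5,7,8,9} D(Z)={3,5,8,9,10}: U {3,4,7,8}->{3,4,7}; V {3,4,5,7,8,9}->{3,4,5,7}; Z {3,5,8,9,10}->{8,9,10}
Constraint 2 (Z < U) on D(Z)={8,9,10} D(U)={3,4,7}: Z {8,9,10}->{}; U {3,4,7}->{}
Constraint 3 (Z != U) on D(Z)={} D(U)={}: no change
So after all 3 constraints: D(Z) = {}

Answer: {}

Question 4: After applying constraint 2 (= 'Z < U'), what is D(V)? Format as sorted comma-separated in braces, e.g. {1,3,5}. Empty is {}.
Constraint 1 (U + V = Z) on D(U)={3,4,7,8} D(V)={3,4,5,7,8,9} D(Z)={3,5,8,9,10}: U {3,4,7,8}->{3,4,7}; V {3,4,5,7,8,9}->{3,4,5,7}; Z {3,5,8,9,10}->{8,9,10}
Constraint 2 (Z < U) on D(Z)={8,9,10} D(U)={3,4,7}: Z {8,9,10}->{}; U {3,4,7}->{}
So after constraint 2: D(V) = {3,4,5,7}

Answer: {3,4,5,7}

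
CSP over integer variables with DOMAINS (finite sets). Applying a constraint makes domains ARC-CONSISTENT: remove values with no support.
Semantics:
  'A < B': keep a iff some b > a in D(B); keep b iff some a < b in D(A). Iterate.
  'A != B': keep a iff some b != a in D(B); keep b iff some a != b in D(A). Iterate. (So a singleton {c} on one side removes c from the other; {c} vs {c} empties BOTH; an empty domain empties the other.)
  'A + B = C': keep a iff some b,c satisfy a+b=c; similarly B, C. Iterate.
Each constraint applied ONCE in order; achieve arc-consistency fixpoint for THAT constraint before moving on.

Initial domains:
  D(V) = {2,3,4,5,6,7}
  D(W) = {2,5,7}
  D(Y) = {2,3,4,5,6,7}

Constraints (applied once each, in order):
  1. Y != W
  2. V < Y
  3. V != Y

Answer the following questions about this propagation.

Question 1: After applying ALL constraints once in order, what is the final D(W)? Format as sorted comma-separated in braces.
Answer: {2,5,7}

Derivation:
Constraint 1 (Y != W) on D(Y)={2,3,4,5,6,7} D(W)={2,5,7}: no change
Constraint 2 (V < Y) on D(V)={2,3,4,5,6,7} D(Y)={2,3,4,5,6,7}: V {2,3,4,5,6,7}->{2,3,4,5,6}; Y {2,3,4,5,6,7}->{3,4,5,6,7}
Constraint 3 (V != Y) on D(V)={2,3,4,5,6} D(Y)={3,4,5,6,7}: no change
So after all 3 constraints: D(W) = {2,5,7}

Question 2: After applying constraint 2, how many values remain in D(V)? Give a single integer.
Answer: 5

Derivation:
Constraint 1 (Y != W) on D(Y)={2,3,4,5,6,7} D(W)={2,5,7}: no change
Constraint 2 (V < Y) on D(V)={2,3,4,5,6,7} D(Y)={2,3,4,5,6,7}: V {2,3,4,5,6,7}->{2,3,4,5,6}; Y {2,3,4,5,6,7}->{3,4,5,6,7}
So after constraint 2: D(V)={2,3,4,5,6}, size = 5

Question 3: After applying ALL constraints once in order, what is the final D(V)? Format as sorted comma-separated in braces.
Answer: {2,3,4,5,6}

Derivation:
Constraint 1 (Y != W) on D(Y)={2,3,4,5,6,7} D(W)={2,5,7}: no change
Constraint 2 (V < Y) on D(V)={2,3,4,5,6,7} D(Y)={2,3,4,5,6,7}: V {2,3,4,5,6,7}->{2,3,4,5,6}; Y {2,3,4,5,6,7}->{3,4,5,6,7}
Constraint 3 (V != Y) on D(V)={2,3,4,5,6} D(Y)={3,4,5,6,7}: no change
So after all 3 constraints: D(V) = {2,3,4,5,6}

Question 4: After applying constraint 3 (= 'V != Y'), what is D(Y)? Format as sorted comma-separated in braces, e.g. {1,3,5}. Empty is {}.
Constraint 1 (Y != W) on D(Y)={2,3,4,5,6,7} D(W)={2,5,7}: no change
Constraint 2 (V < Y) on D(V)={2,3,4,5,6,7} D(Y)={2,3,4,5,6,7}: V {2,3,4,5,6,7}->{2,3,4,5,6}; Y {2,3,4,5,6,7}->{3,4,5,6,7}
Constraint 3 (V != Y) on D(V)={2,3,4,5,6} D(Y)={3,4,5,6,7}: no change
So after constraint 3: D(Y) = {3,4,5,6,7}

Answer: {3,4,5,6,7}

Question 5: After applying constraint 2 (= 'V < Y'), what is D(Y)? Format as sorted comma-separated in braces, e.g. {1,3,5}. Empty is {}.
Constraint 1 (Y != W) on D(Y)={2,3,4,5,6,7} D(W)={2,5,7}: no change
Constraint 2 (V < Y) on D(V)={2,3,4,5,6,7} D(Y)={2,3,4,5,6,7}: V {2,3,4,5,6,7}->{2,3,4,5,6}; Y {2,3,4,5,6,7}->{3,4,5,6,7}
So after constraint 2: D(Y) = {3,4,5,6,7}

Answer: {3,4,5,6,7}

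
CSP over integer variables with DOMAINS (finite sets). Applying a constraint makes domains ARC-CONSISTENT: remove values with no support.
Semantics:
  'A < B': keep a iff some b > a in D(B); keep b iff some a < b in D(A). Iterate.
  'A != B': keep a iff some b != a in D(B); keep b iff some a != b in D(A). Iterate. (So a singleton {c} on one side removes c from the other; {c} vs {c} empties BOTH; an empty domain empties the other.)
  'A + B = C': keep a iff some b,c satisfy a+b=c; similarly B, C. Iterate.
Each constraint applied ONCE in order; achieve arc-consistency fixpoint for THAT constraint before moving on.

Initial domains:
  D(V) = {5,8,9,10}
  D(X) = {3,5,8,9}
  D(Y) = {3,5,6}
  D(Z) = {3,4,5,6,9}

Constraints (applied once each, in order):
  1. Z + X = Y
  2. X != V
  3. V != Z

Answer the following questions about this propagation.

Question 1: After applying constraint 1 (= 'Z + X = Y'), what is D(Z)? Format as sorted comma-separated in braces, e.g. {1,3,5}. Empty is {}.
Constraint 1 (Z + X = Y) on D(Z)={3,4,5,6,9} D(X)={3,5,8,9} D(Y)={3,5,6}: Z {3,4,5,6,9}->{3}; X {3,5,8,9}->{3}; Y {3,5,6}->{6}
So after constraint 1: D(Z) = {3}

Answer: {3}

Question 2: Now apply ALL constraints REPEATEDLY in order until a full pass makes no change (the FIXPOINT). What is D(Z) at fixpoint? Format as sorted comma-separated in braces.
pass 0 (initial): D(Z)={3,4,5,6,9}
pass 1: X {3,5,8,9}->{3}; Y {3,5,6}->{6}; Z {3,4,5,6,9}->{3}
pass 2: no change
Fixpoint after 2 passes: D(Z) = {3}

Answer: {3}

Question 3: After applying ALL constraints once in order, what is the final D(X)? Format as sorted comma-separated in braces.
Answer: {3}

Derivation:
Constraint 1 (Z + X = Y) on D(Z)={3,4,5,6,9} D(X)={3,5,8,9} D(Y)={3,5,6}: Z {3,4,5,6,9}->{3}; X {3,5,8,9}->{3}; Y {3,5,6}->{6}
Constraint 2 (X != V) on D(X)={3} D(V)={5,8,9,10}: no change
Constraint 3 (V != Z) on D(V)={5,8,9,10} D(Z)={3}: no change
So after all 3 constraints: D(X) = {3}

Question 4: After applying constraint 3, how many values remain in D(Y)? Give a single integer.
Answer: 1

Derivation:
Constraint 1 (Z + X = Y) on D(Z)={3,4,5,6,9} D(X)={3,5,8,9} D(Y)={3,5,6}: Z {3,4,5,6,9}->{3}; X {3,5,8,9}->{3}; Y {3,5,6}->{6}
Constraint 2 (X != V) on D(X)={3} D(V)={5,8,9,10}: no change
Constraint 3 (V != Z) on D(V)={5,8,9,10} D(Z)={3}: no change
So after constraint 3: D(Y)={6}, size = 1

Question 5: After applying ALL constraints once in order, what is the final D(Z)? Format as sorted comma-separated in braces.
Answer: {3}

Derivation:
Constraint 1 (Z + X = Y) on D(Z)={3,4,5,6,9} D(X)={3,5,8,9} D(Y)={3,5,6}: Z {3,4,5,6,9}->{3}; X {3,5,8,9}->{3}; Y {3,5,6}->{6}
Constraint 2 (X != V) on D(X)={3} D(V)={5,8,9,10}: no change
Constraint 3 (V != Z) on D(V)={5,8,9,10} D(Z)={3}: no change
So after all 3 constraints: D(Z) = {3}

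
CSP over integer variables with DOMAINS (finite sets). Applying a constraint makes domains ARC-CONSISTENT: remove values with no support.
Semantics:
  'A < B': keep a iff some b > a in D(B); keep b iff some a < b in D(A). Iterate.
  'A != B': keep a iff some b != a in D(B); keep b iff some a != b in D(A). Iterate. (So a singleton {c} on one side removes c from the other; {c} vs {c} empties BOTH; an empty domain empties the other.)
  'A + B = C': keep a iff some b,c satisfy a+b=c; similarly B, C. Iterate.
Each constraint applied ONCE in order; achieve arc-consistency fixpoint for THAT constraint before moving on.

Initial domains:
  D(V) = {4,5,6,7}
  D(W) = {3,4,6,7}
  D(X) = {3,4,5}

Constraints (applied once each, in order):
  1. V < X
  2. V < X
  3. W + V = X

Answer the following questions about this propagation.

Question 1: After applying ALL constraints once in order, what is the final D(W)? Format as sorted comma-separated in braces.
Answer: {}

Derivation:
Constraint 1 (V < X) on D(V)={4,5,6,7} D(X)={3,4,5}: V {4,5,6,7}->{4}; X {3,4,5}->{5}
Constraint 2 (V < X) on D(V)={4} D(X)={5}: no change
Constraint 3 (W + V = X) on D(W)={3,4,6,7} D(V)={4} D(X)={5}: W {3,4,6,7}->{}; V {4}->{}; X {5}->{}
So after all 3 constraints: D(W) = {}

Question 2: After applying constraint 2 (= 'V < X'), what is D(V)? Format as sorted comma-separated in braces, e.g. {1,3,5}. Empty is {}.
Constraint 1 (V < X) on D(V)={4,5,6,7} D(X)={3,4,5}: V {4,5,6,7}->{4}; X {3,4,5}->{5}
Constraint 2 (V < X) on D(V)={4} D(X)={5}: no change
So after constraint 2: D(V) = {4}

Answer: {4}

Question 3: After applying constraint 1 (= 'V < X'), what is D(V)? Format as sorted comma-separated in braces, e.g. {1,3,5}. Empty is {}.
Constraint 1 (V < X) on D(V)={4,5,6,7} D(X)={3,4,5}: V {4,5,6,7}->{4}; X {3,4,5}->{5}
So after constraint 1: D(V) = {4}

Answer: {4}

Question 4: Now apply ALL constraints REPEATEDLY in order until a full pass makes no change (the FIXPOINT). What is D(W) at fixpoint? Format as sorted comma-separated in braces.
pass 0 (initial): D(W)={3,4,6,7}
pass 1: V {4,5,6,7}->{}; W {3,4,6,7}->{}; X {3,4,5}->{}
pass 2: no change
Fixpoint after 2 passes: D(W) = {}

Answer: {}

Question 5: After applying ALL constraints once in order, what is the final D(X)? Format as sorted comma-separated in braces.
Answer: {}

Derivation:
Constraint 1 (V < X) on D(V)={4,5,6,7} D(X)={3,4,5}: V {4,5,6,7}->{4}; X {3,4,5}->{5}
Constraint 2 (V < X) on D(V)={4} D(X)={5}: no change
Constraint 3 (W + V = X) on D(W)={3,4,6,7} D(V)={4} D(X)={5}: W {3,4,6,7}->{}; V {4}->{}; X {5}->{}
So after all 3 constraints: D(X) = {}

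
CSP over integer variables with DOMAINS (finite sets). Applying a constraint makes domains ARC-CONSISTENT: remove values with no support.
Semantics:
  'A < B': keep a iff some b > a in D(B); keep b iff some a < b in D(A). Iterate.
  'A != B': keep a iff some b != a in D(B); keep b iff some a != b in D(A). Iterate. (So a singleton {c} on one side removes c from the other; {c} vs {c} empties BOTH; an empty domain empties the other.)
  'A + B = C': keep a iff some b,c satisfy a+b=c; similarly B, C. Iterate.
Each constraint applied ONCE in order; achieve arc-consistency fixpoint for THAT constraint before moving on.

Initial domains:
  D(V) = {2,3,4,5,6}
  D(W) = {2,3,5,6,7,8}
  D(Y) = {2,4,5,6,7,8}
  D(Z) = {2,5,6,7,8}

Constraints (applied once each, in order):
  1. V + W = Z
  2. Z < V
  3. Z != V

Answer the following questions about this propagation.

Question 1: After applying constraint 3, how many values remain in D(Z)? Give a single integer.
Constraint 1 (V + W = Z) on D(V)={2,3,4,5,6} D(W)={2,3,5,6,7,8} D(Z)={2,5,6,7,8}: W {2,3,5,6,7,8}->{2,3,5,6}; Z {2,5,6,7,8}->{5,6,7,8}
Constraint 2 (Z < V) on D(Z)={5,6,7,8} D(V)={2,3,4,5,6}: Z {5,6,7,8}->{5}; V {2,3,4,5,6}->{6}
Constraint 3 (Z != V) on D(Z)={5} D(V)={6}: no change
So after constraint 3: D(Z)={5}, size = 1

Answer: 1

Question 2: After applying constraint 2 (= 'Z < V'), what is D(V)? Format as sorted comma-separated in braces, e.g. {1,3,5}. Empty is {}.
Answer: {6}

Derivation:
Constraint 1 (V + W = Z) on D(V)={2,3,4,5,6} D(W)={2,3,5,6,7,8} D(Z)={2,5,6,7,8}: W {2,3,5,6,7,8}->{2,3,5,6}; Z {2,5,6,7,8}->{5,6,7,8}
Constraint 2 (Z < V) on D(Z)={5,6,7,8} D(V)={2,3,4,5,6}: Z {5,6,7,8}->{5}; V {2,3,4,5,6}->{6}
So after constraint 2: D(V) = {6}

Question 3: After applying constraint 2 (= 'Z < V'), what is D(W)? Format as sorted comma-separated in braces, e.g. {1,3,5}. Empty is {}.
Answer: {2,3,5,6}

Derivation:
Constraint 1 (V + W = Z) on D(V)={2,3,4,5,6} D(W)={2,3,5,6,7,8} D(Z)={2,5,6,7,8}: W {2,3,5,6,7,8}->{2,3,5,6}; Z {2,5,6,7,8}->{5,6,7,8}
Constraint 2 (Z < V) on D(Z)={5,6,7,8} D(V)={2,3,4,5,6}: Z {5,6,7,8}->{5}; V {2,3,4,5,6}->{6}
So after constraint 2: D(W) = {2,3,5,6}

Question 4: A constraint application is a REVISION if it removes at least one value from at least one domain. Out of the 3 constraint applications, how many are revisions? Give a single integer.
Constraint 1 (V + W = Z) on D(V)={2,3,4,5,6} D(W)={2,3,5,6,7,8} D(Z)={2,5,6,7,8}: W {2,3,5,6,7,8}->{2,3,5,6}; Z {2,5,6,7,8}->{5,6,7,8} => REVISION
Constraint 2 (Z < V) on D(Z)={5,6,7,8} D(V)={2,3,4,5,6}: Z {5,6,7,8}->{5}; V {2,3,4,5,6}->{6} => REVISION
Constraint 3 (Z != V) on D(Z)={5} D(V)={6}: no change => not a revision
Total revisions = 2

Answer: 2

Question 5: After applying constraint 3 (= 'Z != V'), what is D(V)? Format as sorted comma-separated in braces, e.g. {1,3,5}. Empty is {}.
Constraint 1 (V + W = Z) on D(V)={2,3,4,5,6} D(W)={2,3,5,6,7,8} D(Z)={2,5,6,7,8}: W {2,3,5,6,7,8}->{2,3,5,6}; Z {2,5,6,7,8}->{5,6,7,8}
Constraint 2 (Z < V) on D(Z)={5,6,7,8} D(V)={2,3,4,5,6}: Z {5,6,7,8}->{5}; V {2,3,4,5,6}->{6}
Constraint 3 (Z != V) on D(Z)={5} D(V)={6}: no change
So after constraint 3: D(V) = {6}

Answer: {6}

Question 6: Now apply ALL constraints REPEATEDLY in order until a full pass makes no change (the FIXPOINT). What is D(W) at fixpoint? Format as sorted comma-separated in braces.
pass 0 (initial): D(W)={2,3,5,6,7,8}
pass 1: V {2,3,4,5,6}->{6}; W {2,3,5,6,7,8}->{2,3,5,6}; Z {2,5,6,7,8}->{5}
pass 2: V {6}->{}; W {2,3,5,6}->{}; Z {5}->{}
pass 3: no change
Fixpoint after 3 passes: D(W) = {}

Answer: {}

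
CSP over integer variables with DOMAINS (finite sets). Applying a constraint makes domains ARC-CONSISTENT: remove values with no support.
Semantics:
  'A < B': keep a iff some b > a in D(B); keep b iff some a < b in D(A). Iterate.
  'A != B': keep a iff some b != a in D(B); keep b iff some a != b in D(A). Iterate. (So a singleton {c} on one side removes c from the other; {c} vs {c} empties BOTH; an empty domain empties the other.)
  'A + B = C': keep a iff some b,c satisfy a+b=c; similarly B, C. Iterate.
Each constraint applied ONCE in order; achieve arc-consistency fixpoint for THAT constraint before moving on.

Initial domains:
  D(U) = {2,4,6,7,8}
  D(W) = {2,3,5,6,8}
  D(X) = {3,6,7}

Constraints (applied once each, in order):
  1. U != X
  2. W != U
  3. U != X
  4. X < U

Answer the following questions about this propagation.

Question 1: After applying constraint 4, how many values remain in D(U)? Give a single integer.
Answer: 4

Derivation:
Constraint 1 (U != X) on D(U)={2,4,6,7,8} D(X)={3,6,7}: no change
Constraint 2 (W != U) on D(W)={2,3,5,6,8} D(U)={2,4,6,7,8}: no change
Constraint 3 (U != X) on D(U)={2,4,6,7,8} D(X)={3,6,7}: no change
Constraint 4 (X < U) on D(X)={3,6,7} D(U)={2,4,6,7,8}: U {2,4,6,7,8}->{4,6,7,8}
So after constraint 4: D(U)={4,6,7,8}, size = 4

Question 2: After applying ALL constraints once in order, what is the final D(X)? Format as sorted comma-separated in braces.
Constraint 1 (U != X) on D(U)={2,4,6,7,8} D(X)={3,6,7}: no change
Constraint 2 (W != U) on D(W)={2,3,5,6,8} D(U)={2,4,6,7,8}: no change
Constraint 3 (U != X) on D(U)={2,4,6,7,8} D(X)={3,6,7}: no change
Constraint 4 (X < U) on D(X)={3,6,7} D(U)={2,4,6,7,8}: U {2,4,6,7,8}->{4,6,7,8}
So after all 4 constraints: D(X) = {3,6,7}

Answer: {3,6,7}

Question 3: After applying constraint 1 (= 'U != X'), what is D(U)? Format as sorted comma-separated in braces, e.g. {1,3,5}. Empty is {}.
Answer: {2,4,6,7,8}

Derivation:
Constraint 1 (U != X) on D(U)={2,4,6,7,8} D(X)={3,6,7}: no change
So after constraint 1: D(U) = {2,4,6,7,8}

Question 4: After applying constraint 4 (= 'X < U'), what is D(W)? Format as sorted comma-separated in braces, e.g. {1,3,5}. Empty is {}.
Answer: {2,3,5,6,8}

Derivation:
Constraint 1 (U != X) on D(U)={2,4,6,7,8} D(X)={3,6,7}: no change
Constraint 2 (W != U) on D(W)={2,3,5,6,8} D(U)={2,4,6,7,8}: no change
Constraint 3 (U != X) on D(U)={2,4,6,7,8} D(X)={3,6,7}: no change
Constraint 4 (X < U) on D(X)={3,6,7} D(U)={2,4,6,7,8}: U {2,4,6,7,8}->{4,6,7,8}
So after constraint 4: D(W) = {2,3,5,6,8}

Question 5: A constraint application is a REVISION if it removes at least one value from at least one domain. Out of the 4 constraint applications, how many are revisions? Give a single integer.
Answer: 1

Derivation:
Constraint 1 (U != X) on D(U)={2,4,6,7,8} D(X)={3,6,7}: no change => not a revision
Constraint 2 (W != U) on D(W)={2,3,5,6,8} D(U)={2,4,6,7,8}: no change => not a revision
Constraint 3 (U != X) on D(U)={2,4,6,7,8} D(X)={3,6,7}: no change => not a revision
Constraint 4 (X < U) on D(X)={3,6,7} D(U)={2,4,6,7,8}: U {2,4,6,7,8}->{4,6,7,8} => REVISION
Total revisions = 1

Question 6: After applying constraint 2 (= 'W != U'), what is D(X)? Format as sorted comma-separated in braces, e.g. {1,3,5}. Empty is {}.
Answer: {3,6,7}

Derivation:
Constraint 1 (U != X) on D(U)={2,4,6,7,8} D(X)={3,6,7}: no change
Constraint 2 (W != U) on D(W)={2,3,5,6,8} D(U)={2,4,6,7,8}: no change
So after constraint 2: D(X) = {3,6,7}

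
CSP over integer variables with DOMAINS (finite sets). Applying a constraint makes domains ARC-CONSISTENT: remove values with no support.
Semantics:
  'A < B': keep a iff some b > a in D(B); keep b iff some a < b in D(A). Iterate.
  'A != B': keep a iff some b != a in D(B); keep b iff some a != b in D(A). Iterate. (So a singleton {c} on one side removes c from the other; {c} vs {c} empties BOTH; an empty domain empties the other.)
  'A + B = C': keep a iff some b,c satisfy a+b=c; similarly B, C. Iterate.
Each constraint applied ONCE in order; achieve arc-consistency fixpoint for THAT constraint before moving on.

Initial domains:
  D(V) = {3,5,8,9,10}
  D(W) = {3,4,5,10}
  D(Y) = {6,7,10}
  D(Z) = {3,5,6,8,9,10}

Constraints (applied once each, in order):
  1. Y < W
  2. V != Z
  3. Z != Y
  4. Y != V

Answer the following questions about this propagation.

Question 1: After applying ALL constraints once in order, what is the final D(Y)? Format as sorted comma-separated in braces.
Constraint 1 (Y < W) on D(Y)={6,7,10} D(W)={3,4,5,10}: Y {6,7,10}->{6,7}; W {3,4,5,10}->{10}
Constraint 2 (V != Z) on D(V)={3,5,8,9,10} D(Z)={3,5,6,8,9,10}: no change
Constraint 3 (Z != Y) on D(Z)={3,5,6,8,9,10} D(Y)={6,7}: no change
Constraint 4 (Y != V) on D(Y)={6,7} D(V)={3,5,8,9,10}: no change
So after all 4 constraints: D(Y) = {6,7}

Answer: {6,7}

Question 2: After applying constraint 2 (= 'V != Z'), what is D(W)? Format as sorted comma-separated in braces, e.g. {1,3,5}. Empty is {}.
Constraint 1 (Y < W) on D(Y)={6,7,10} D(W)={3,4,5,10}: Y {6,7,10}->{6,7}; W {3,4,5,10}->{10}
Constraint 2 (V != Z) on D(V)={3,5,8,9,10} D(Z)={3,5,6,8,9,10}: no change
So after constraint 2: D(W) = {10}

Answer: {10}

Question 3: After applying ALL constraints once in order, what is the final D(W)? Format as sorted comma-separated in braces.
Constraint 1 (Y < W) on D(Y)={6,7,10} D(W)={3,4,5,10}: Y {6,7,10}->{6,7}; W {3,4,5,10}->{10}
Constraint 2 (V != Z) on D(V)={3,5,8,9,10} D(Z)={3,5,6,8,9,10}: no change
Constraint 3 (Z != Y) on D(Z)={3,5,6,8,9,10} D(Y)={6,7}: no change
Constraint 4 (Y != V) on D(Y)={6,7} D(V)={3,5,8,9,10}: no change
So after all 4 constraints: D(W) = {10}

Answer: {10}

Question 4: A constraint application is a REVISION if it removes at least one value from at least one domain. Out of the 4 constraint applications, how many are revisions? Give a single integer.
Constraint 1 (Y < W) on D(Y)={6,7,10} D(W)={3,4,5,10}: Y {6,7,10}->{6,7}; W {3,4,5,10}->{10} => REVISION
Constraint 2 (V != Z) on D(V)={3,5,8,9,10} D(Z)={3,5,6,8,9,10}: no change => not a revision
Constraint 3 (Z != Y) on D(Z)={3,5,6,8,9,10} D(Y)={6,7}: no change => not a revision
Constraint 4 (Y != V) on D(Y)={6,7} D(V)={3,5,8,9,10}: no change => not a revision
Total revisions = 1

Answer: 1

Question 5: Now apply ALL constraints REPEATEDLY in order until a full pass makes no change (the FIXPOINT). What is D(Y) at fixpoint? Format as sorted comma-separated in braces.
Answer: {6,7}

Derivation:
pass 0 (initial): D(Y)={6,7,10}
pass 1: W {3,4,5,10}->{10}; Y {6,7,10}->{6,7}
pass 2: no change
Fixpoint after 2 passes: D(Y) = {6,7}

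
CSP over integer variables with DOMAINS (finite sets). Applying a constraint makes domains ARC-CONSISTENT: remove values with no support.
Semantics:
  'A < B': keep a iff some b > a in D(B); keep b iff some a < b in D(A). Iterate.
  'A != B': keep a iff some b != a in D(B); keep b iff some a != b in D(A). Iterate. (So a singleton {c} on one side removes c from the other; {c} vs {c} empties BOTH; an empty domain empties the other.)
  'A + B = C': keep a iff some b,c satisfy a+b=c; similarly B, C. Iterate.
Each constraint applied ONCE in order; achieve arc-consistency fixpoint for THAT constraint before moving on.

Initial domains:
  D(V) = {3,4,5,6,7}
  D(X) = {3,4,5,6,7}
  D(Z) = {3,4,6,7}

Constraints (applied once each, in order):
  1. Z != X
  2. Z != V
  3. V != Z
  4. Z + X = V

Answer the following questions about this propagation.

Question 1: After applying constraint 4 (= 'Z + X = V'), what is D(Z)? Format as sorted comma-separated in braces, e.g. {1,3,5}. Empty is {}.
Constraint 1 (Z != X) on D(Z)={3,4,6,7} D(X)={3,4,5,6,7}: no change
Constraint 2 (Z != V) on D(Z)={3,4,6,7} D(V)={3,4,5,6,7}: no change
Constraint 3 (V != Z) on D(V)={3,4,5,6,7} D(Z)={3,4,6,7}: no change
Constraint 4 (Z + X = V) on D(Z)={3,4,6,7} D(X)={3,4,5,6,7} D(V)={3,4,5,6,7}: Z {3,4,6,7}->{3,4}; X {3,4,5,6,7}->{3,4}; V {3,4,5,6,7}->{6,7}
So after constraint 4: D(Z) = {3,4}

Answer: {3,4}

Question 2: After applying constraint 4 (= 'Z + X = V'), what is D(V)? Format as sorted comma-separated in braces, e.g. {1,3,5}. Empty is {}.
Answer: {6,7}

Derivation:
Constraint 1 (Z != X) on D(Z)={3,4,6,7} D(X)={3,4,5,6,7}: no change
Constraint 2 (Z != V) on D(Z)={3,4,6,7} D(V)={3,4,5,6,7}: no change
Constraint 3 (V != Z) on D(V)={3,4,5,6,7} D(Z)={3,4,6,7}: no change
Constraint 4 (Z + X = V) on D(Z)={3,4,6,7} D(X)={3,4,5,6,7} D(V)={3,4,5,6,7}: Z {3,4,6,7}->{3,4}; X {3,4,5,6,7}->{3,4}; V {3,4,5,6,7}->{6,7}
So after constraint 4: D(V) = {6,7}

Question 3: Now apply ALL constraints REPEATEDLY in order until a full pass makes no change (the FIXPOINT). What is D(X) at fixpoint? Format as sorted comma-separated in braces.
Answer: {3,4}

Derivation:
pass 0 (initial): D(X)={3,4,5,6,7}
pass 1: V {3,4,5,6,7}->{6,7}; X {3,4,5,6,7}->{3,4}; Z {3,4,6,7}->{3,4}
pass 2: no change
Fixpoint after 2 passes: D(X) = {3,4}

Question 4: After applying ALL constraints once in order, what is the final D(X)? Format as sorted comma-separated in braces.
Answer: {3,4}

Derivation:
Constraint 1 (Z != X) on D(Z)={3,4,6,7} D(X)={3,4,5,6,7}: no change
Constraint 2 (Z != V) on D(Z)={3,4,6,7} D(V)={3,4,5,6,7}: no change
Constraint 3 (V != Z) on D(V)={3,4,5,6,7} D(Z)={3,4,6,7}: no change
Constraint 4 (Z + X = V) on D(Z)={3,4,6,7} D(X)={3,4,5,6,7} D(V)={3,4,5,6,7}: Z {3,4,6,7}->{3,4}; X {3,4,5,6,7}->{3,4}; V {3,4,5,6,7}->{6,7}
So after all 4 constraints: D(X) = {3,4}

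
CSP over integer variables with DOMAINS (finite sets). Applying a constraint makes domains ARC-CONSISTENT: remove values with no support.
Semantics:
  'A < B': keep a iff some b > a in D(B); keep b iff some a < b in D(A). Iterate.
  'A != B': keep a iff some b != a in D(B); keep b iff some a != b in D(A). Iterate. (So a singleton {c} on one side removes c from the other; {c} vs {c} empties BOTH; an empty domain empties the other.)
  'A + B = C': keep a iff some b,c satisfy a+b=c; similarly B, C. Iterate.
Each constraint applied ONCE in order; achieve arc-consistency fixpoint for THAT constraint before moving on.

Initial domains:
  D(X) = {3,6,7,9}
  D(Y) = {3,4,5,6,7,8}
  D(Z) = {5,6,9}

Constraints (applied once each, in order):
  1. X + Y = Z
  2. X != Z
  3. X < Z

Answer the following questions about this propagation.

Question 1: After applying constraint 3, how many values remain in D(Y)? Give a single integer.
Answer: 2

Derivation:
Constraint 1 (X + Y = Z) on D(X)={3,6,7,9} D(Y)={3,4,5,6,7,8} D(Z)={5,6,9}: X {3,6,7,9}->{3,6}; Y {3,4,5,6,7,8}->{3,6}; Z {5,6,9}->{6,9}
Constraint 2 (X != Z) on D(X)={3,6} D(Z)={6,9}: no change
Constraint 3 (X < Z) on D(X)={3,6} D(Z)={6,9}: no change
So after constraint 3: D(Y)={3,6}, size = 2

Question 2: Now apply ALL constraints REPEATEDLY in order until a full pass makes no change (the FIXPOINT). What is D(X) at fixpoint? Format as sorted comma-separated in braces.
Answer: {3,6}

Derivation:
pass 0 (initial): D(X)={3,6,7,9}
pass 1: X {3,6,7,9}->{3,6}; Y {3,4,5,6,7,8}->{3,6}; Z {5,6,9}->{6,9}
pass 2: no change
Fixpoint after 2 passes: D(X) = {3,6}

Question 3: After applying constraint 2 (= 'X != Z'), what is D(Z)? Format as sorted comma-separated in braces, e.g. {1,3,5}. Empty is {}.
Constraint 1 (X + Y = Z) on D(X)={3,6,7,9} D(Y)={3,4,5,6,7,8} D(Z)={5,6,9}: X {3,6,7,9}->{3,6}; Y {3,4,5,6,7,8}->{3,6}; Z {5,6,9}->{6,9}
Constraint 2 (X != Z) on D(X)={3,6} D(Z)={6,9}: no change
So after constraint 2: D(Z) = {6,9}

Answer: {6,9}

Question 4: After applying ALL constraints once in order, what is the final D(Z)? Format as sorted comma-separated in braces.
Constraint 1 (X + Y = Z) on D(X)={3,6,7,9} D(Y)={3,4,5,6,7,8} D(Z)={5,6,9}: X {3,6,7,9}->{3,6}; Y {3,4,5,6,7,8}->{3,6}; Z {5,6,9}->{6,9}
Constraint 2 (X != Z) on D(X)={3,6} D(Z)={6,9}: no change
Constraint 3 (X < Z) on D(X)={3,6} D(Z)={6,9}: no change
So after all 3 constraints: D(Z) = {6,9}

Answer: {6,9}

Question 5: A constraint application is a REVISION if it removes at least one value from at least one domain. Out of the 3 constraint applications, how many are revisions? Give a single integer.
Constraint 1 (X + Y = Z) on D(X)={3,6,7,9} D(Y)={3,4,5,6,7,8} D(Z)={5,6,9}: X {3,6,7,9}->{3,6}; Y {3,4,5,6,7,8}->{3,6}; Z {5,6,9}->{6,9} => REVISION
Constraint 2 (X != Z) on D(X)={3,6} D(Z)={6,9}: no change => not a revision
Constraint 3 (X < Z) on D(X)={3,6} D(Z)={6,9}: no change => not a revision
Total revisions = 1

Answer: 1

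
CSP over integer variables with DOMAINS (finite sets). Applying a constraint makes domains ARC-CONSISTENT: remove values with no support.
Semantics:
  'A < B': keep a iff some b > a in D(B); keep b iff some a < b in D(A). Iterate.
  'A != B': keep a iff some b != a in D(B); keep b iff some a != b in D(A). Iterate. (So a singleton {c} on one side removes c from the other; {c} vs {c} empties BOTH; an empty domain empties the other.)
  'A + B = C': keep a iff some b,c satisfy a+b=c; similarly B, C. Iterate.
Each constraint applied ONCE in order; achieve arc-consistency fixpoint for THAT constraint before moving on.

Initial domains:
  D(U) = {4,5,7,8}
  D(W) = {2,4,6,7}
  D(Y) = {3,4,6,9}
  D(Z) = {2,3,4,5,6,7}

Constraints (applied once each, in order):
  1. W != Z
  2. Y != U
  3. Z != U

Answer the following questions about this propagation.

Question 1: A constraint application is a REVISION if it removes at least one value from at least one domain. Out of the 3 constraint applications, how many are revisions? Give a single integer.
Constraint 1 (W != Z) on D(W)={2,4,6,7} D(Z)={2,3,4,5,6,7}: no change => not a revision
Constraint 2 (Y != U) on D(Y)={3,4,6,9} D(U)={4,5,7,8}: no change => not a revision
Constraint 3 (Z != U) on D(Z)={2,3,4,5,6,7} D(U)={4,5,7,8}: no change => not a revision
Total revisions = 0

Answer: 0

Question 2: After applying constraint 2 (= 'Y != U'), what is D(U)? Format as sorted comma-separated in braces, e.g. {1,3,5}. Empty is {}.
Constraint 1 (W != Z) on D(W)={2,4,6,7} D(Z)={2,3,4,5,6,7}: no change
Constraint 2 (Y != U) on D(Y)={3,4,6,9} D(U)={4,5,7,8}: no change
So after constraint 2: D(U) = {4,5,7,8}

Answer: {4,5,7,8}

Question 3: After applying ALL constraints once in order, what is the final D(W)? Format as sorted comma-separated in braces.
Constraint 1 (W != Z) on D(W)={2,4,6,7} D(Z)={2,3,4,5,6,7}: no change
Constraint 2 (Y != U) on D(Y)={3,4,6,9} D(U)={4,5,7,8}: no change
Constraint 3 (Z != U) on D(Z)={2,3,4,5,6,7} D(U)={4,5,7,8}: no change
So after all 3 constraints: D(W) = {2,4,6,7}

Answer: {2,4,6,7}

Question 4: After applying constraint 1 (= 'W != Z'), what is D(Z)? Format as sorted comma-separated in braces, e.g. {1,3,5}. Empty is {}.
Constraint 1 (W != Z) on D(W)={2,4,6,7} D(Z)={2,3,4,5,6,7}: no change
So after constraint 1: D(Z) = {2,3,4,5,6,7}

Answer: {2,3,4,5,6,7}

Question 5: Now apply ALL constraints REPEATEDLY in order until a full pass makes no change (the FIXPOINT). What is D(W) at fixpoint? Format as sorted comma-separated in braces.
pass 0 (initial): D(W)={2,4,6,7}
pass 1: no change
Fixpoint after 1 passes: D(W) = {2,4,6,7}

Answer: {2,4,6,7}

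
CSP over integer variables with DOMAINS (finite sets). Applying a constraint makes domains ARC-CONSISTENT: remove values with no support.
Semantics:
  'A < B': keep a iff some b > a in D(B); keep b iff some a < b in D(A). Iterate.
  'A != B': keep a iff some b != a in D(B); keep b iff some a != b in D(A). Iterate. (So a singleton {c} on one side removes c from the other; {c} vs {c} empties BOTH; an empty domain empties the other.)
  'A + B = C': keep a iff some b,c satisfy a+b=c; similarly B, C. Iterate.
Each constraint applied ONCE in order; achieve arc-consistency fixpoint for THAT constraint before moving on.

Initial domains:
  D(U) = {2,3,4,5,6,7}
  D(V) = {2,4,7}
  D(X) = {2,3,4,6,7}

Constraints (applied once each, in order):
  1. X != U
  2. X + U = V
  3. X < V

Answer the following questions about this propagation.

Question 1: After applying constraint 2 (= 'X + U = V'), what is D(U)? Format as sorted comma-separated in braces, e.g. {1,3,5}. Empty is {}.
Constraint 1 (X != U) on D(X)={2,3,4,6,7} D(U)={2,3,4,5,6,7}: no change
Constraint 2 (X + U = V) on D(X)={2,3,4,6,7} D(U)={2,3,4,5,6,7} D(V)={2,4,7}: X {2,3,4,6,7}->{2,3,4}; U {2,3,4,5,6,7}->{2,3,4,5}; V {2,4,7}->{4,7}
So after constraint 2: D(U) = {2,3,4,5}

Answer: {2,3,4,5}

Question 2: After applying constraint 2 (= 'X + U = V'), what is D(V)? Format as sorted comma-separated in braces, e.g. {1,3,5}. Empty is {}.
Answer: {4,7}

Derivation:
Constraint 1 (X != U) on D(X)={2,3,4,6,7} D(U)={2,3,4,5,6,7}: no change
Constraint 2 (X + U = V) on D(X)={2,3,4,6,7} D(U)={2,3,4,5,6,7} D(V)={2,4,7}: X {2,3,4,6,7}->{2,3,4}; U {2,3,4,5,6,7}->{2,3,4,5}; V {2,4,7}->{4,7}
So after constraint 2: D(V) = {4,7}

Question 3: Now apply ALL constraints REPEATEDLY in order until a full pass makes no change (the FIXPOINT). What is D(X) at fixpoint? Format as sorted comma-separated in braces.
pass 0 (initial): D(X)={2,3,4,6,7}
pass 1: U {2,3,4,5,6,7}->{2,3,4,5}; V {2,4,7}->{4,7}; X {2,3,4,6,7}->{2,3,4}
pass 2: no change
Fixpoint after 2 passes: D(X) = {2,3,4}

Answer: {2,3,4}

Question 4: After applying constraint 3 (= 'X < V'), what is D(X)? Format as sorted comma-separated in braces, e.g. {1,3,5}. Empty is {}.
Constraint 1 (X != U) on D(X)={2,3,4,6,7} D(U)={2,3,4,5,6,7}: no change
Constraint 2 (X + U = V) on D(X)={2,3,4,6,7} D(U)={2,3,4,5,6,7} D(V)={2,4,7}: X {2,3,4,6,7}->{2,3,4}; U {2,3,4,5,6,7}->{2,3,4,5}; V {2,4,7}->{4,7}
Constraint 3 (X < V) on D(X)={2,3,4} D(V)={4,7}: no change
So after constraint 3: D(X) = {2,3,4}

Answer: {2,3,4}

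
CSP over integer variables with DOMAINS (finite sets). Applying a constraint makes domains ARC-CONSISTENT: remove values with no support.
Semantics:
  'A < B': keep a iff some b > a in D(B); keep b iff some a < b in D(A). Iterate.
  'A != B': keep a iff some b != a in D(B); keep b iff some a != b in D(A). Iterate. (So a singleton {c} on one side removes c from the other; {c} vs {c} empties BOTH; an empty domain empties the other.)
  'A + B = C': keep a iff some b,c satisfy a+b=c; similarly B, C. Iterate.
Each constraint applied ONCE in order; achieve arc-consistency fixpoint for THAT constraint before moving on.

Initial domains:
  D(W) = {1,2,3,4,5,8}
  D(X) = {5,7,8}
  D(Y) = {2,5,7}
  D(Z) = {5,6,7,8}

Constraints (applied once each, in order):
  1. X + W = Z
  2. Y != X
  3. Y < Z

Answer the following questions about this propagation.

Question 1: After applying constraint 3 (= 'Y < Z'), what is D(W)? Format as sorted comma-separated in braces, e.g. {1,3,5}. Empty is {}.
Constraint 1 (X + W = Z) on D(X)={5,7,8} D(W)={1,2,3,4,5,8} D(Z)={5,6,7,8}: X {5,7,8}->{5,7}; W {1,2,3,4,5,8}->{1,2,3}; Z {5,6,7,8}->{6,7,8}
Constraint 2 (Y != X) on D(Y)={2,5,7} D(X)={5,7}: no change
Constraint 3 (Y < Z) on D(Y)={2,5,7} D(Z)={6,7,8}: no change
So after constraint 3: D(W) = {1,2,3}

Answer: {1,2,3}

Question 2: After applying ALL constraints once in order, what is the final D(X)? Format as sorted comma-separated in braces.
Answer: {5,7}

Derivation:
Constraint 1 (X + W = Z) on D(X)={5,7,8} D(W)={1,2,3,4,5,8} D(Z)={5,6,7,8}: X {5,7,8}->{5,7}; W {1,2,3,4,5,8}->{1,2,3}; Z {5,6,7,8}->{6,7,8}
Constraint 2 (Y != X) on D(Y)={2,5,7} D(X)={5,7}: no change
Constraint 3 (Y < Z) on D(Y)={2,5,7} D(Z)={6,7,8}: no change
So after all 3 constraints: D(X) = {5,7}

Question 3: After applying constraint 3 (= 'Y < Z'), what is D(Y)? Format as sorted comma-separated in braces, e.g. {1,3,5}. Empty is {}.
Answer: {2,5,7}

Derivation:
Constraint 1 (X + W = Z) on D(X)={5,7,8} D(W)={1,2,3,4,5,8} D(Z)={5,6,7,8}: X {5,7,8}->{5,7}; W {1,2,3,4,5,8}->{1,2,3}; Z {5,6,7,8}->{6,7,8}
Constraint 2 (Y != X) on D(Y)={2,5,7} D(X)={5,7}: no change
Constraint 3 (Y < Z) on D(Y)={2,5,7} D(Z)={6,7,8}: no change
So after constraint 3: D(Y) = {2,5,7}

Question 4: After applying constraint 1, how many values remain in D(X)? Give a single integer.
Answer: 2

Derivation:
Constraint 1 (X + W = Z) on D(X)={5,7,8} D(W)={1,2,3,4,5,8} D(Z)={5,6,7,8}: X {5,7,8}->{5,7}; W {1,2,3,4,5,8}->{1,2,3}; Z {5,6,7,8}->{6,7,8}
So after constraint 1: D(X)={5,7}, size = 2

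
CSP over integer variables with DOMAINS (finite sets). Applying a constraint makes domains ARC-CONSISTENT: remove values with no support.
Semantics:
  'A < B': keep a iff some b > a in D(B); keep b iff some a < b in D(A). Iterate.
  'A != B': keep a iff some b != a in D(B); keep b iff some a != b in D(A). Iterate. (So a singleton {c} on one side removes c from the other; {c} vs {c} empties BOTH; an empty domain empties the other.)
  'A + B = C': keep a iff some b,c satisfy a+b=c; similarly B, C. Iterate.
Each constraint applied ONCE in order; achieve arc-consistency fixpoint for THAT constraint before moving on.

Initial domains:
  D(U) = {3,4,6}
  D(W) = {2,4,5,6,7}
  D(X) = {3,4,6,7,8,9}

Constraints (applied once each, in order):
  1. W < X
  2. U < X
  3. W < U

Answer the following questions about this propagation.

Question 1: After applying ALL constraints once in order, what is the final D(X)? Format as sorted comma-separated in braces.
Answer: {4,6,7,8,9}

Derivation:
Constraint 1 (W < X) on D(W)={2,4,5,6,7} D(X)={3,4,6,7,8,9}: no change
Constraint 2 (U < X) on D(U)={3,4,6} D(X)={3,4,6,7,8,9}: X {3,4,6,7,8,9}->{4,6,7,8,9}
Constraint 3 (W < U) on D(W)={2,4,5,6,7} D(U)={3,4,6}: W {2,4,5,6,7}->{2,4,5}
So after all 3 constraints: D(X) = {4,6,7,8,9}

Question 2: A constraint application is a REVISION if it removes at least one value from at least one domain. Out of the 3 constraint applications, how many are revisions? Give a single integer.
Constraint 1 (W < X) on D(W)={2,4,5,6,7} D(X)={3,4,6,7,8,9}: no change => not a revision
Constraint 2 (U < X) on D(U)={3,4,6} D(X)={3,4,6,7,8,9}: X {3,4,6,7,8,9}->{4,6,7,8,9} => REVISION
Constraint 3 (W < U) on D(W)={2,4,5,6,7} D(U)={3,4,6}: W {2,4,5,6,7}->{2,4,5} => REVISION
Total revisions = 2

Answer: 2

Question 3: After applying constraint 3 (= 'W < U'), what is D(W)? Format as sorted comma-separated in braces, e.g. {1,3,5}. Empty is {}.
Answer: {2,4,5}

Derivation:
Constraint 1 (W < X) on D(W)={2,4,5,6,7} D(X)={3,4,6,7,8,9}: no change
Constraint 2 (U < X) on D(U)={3,4,6} D(X)={3,4,6,7,8,9}: X {3,4,6,7,8,9}->{4,6,7,8,9}
Constraint 3 (W < U) on D(W)={2,4,5,6,7} D(U)={3,4,6}: W {2,4,5,6,7}->{2,4,5}
So after constraint 3: D(W) = {2,4,5}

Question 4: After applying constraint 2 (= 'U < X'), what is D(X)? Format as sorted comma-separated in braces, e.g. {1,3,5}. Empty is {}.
Answer: {4,6,7,8,9}

Derivation:
Constraint 1 (W < X) on D(W)={2,4,5,6,7} D(X)={3,4,6,7,8,9}: no change
Constraint 2 (U < X) on D(U)={3,4,6} D(X)={3,4,6,7,8,9}: X {3,4,6,7,8,9}->{4,6,7,8,9}
So after constraint 2: D(X) = {4,6,7,8,9}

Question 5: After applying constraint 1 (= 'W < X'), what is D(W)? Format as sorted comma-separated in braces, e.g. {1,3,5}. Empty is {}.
Answer: {2,4,5,6,7}

Derivation:
Constraint 1 (W < X) on D(W)={2,4,5,6,7} D(X)={3,4,6,7,8,9}: no change
So after constraint 1: D(W) = {2,4,5,6,7}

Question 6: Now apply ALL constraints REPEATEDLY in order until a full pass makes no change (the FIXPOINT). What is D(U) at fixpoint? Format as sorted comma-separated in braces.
pass 0 (initial): D(U)={3,4,6}
pass 1: W {2,4,5,6,7}->{2,4,5}; X {3,4,6,7,8,9}->{4,6,7,8,9}
pass 2: no change
Fixpoint after 2 passes: D(U) = {3,4,6}

Answer: {3,4,6}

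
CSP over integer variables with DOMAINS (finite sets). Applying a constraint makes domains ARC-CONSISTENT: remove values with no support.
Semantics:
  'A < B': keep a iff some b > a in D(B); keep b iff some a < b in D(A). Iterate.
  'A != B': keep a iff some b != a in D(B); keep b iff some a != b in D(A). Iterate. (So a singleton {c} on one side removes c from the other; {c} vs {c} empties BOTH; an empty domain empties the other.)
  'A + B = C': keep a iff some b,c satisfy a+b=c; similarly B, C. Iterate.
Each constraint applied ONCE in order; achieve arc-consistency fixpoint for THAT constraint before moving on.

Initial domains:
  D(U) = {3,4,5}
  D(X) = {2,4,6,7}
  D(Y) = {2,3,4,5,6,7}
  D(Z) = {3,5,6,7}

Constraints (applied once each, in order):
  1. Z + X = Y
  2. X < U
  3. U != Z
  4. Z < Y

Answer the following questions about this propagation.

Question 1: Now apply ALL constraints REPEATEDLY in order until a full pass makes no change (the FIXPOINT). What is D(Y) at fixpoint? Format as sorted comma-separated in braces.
pass 0 (initial): D(Y)={2,3,4,5,6,7}
pass 1: X {2,4,6,7}->{2,4}; Y {2,3,4,5,6,7}->{5,7}; Z {3,5,6,7}->{3,5}
pass 2: no change
Fixpoint after 2 passes: D(Y) = {5,7}

Answer: {5,7}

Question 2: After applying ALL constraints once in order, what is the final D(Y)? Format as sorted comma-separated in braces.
Answer: {5,7}

Derivation:
Constraint 1 (Z + X = Y) on D(Z)={3,5,6,7} D(X)={2,4,6,7} D(Y)={2,3,4,5,6,7}: Z {3,5,6,7}->{3,5}; X {2,4,6,7}->{2,4}; Y {2,3,4,5,6,7}->{5,7}
Constraint 2 (X < U) on D(X)={2,4} D(U)={3,4,5}: no change
Constraint 3 (U != Z) on D(U)={3,4,5} D(Z)={3,5}: no change
Constraint 4 (Z < Y) on D(Z)={3,5} D(Y)={5,7}: no change
So after all 4 constraints: D(Y) = {5,7}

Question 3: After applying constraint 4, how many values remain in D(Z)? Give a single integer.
Answer: 2

Derivation:
Constraint 1 (Z + X = Y) on D(Z)={3,5,6,7} D(X)={2,4,6,7} D(Y)={2,3,4,5,6,7}: Z {3,5,6,7}->{3,5}; X {2,4,6,7}->{2,4}; Y {2,3,4,5,6,7}->{5,7}
Constraint 2 (X < U) on D(X)={2,4} D(U)={3,4,5}: no change
Constraint 3 (U != Z) on D(U)={3,4,5} D(Z)={3,5}: no change
Constraint 4 (Z < Y) on D(Z)={3,5} D(Y)={5,7}: no change
So after constraint 4: D(Z)={3,5}, size = 2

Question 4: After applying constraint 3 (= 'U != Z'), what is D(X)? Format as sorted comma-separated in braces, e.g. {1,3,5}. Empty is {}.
Constraint 1 (Z + X = Y) on D(Z)={3,5,6,7} D(X)={2,4,6,7} D(Y)={2,3,4,5,6,7}: Z {3,5,6,7}->{3,5}; X {2,4,6,7}->{2,4}; Y {2,3,4,5,6,7}->{5,7}
Constraint 2 (X < U) on D(X)={2,4} D(U)={3,4,5}: no change
Constraint 3 (U != Z) on D(U)={3,4,5} D(Z)={3,5}: no change
So after constraint 3: D(X) = {2,4}

Answer: {2,4}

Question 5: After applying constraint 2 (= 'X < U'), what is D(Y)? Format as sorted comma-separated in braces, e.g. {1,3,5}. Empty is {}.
Answer: {5,7}

Derivation:
Constraint 1 (Z + X = Y) on D(Z)={3,5,6,7} D(X)={2,4,6,7} D(Y)={2,3,4,5,6,7}: Z {3,5,6,7}->{3,5}; X {2,4,6,7}->{2,4}; Y {2,3,4,5,6,7}->{5,7}
Constraint 2 (X < U) on D(X)={2,4} D(U)={3,4,5}: no change
So after constraint 2: D(Y) = {5,7}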